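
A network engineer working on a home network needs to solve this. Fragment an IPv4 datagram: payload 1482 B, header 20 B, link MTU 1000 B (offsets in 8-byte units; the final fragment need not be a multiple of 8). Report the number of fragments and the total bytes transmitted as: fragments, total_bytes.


Max data per non-final fragment = floor((MTU - header)/8)*8 = floor((1000 - 20)/8)*8 = floor(980/8)*8 = 976 B
Final fragment needs no 8-byte alignment: it can carry up to MTU - header = 980 B
Non-final fragments needed = ceil((payload - 980) / 976) = ceil(502/976) = ceil(0.5143) = 1
Number of fragments = 1 + 1 = 2
Fragment sizes (data): 1 * 976 B + 506 B (last, 506 <= 980 OK)
Total bytes sent = payload + n_frags * header = 1482 + 2*20 = 1482 + 40 = 1522 B

2, 1522


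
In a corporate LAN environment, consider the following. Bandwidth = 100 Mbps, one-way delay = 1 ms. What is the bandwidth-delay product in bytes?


Given: bandwidth = 100 Mbps, delay = 1 ms
BDP in bits = 100 * 10^6 * 1 / 1000
BDP in bits = 100000
BDP in bytes = 100000 / 8 = 12500

12500


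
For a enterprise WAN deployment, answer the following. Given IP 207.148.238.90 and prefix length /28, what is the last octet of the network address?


Given: IP = 207.148.238.90, prefix = /28
Subnet mask = 255.255.255.240
Last octet of IP: 90
Last octet of mask: 240
Network last octet = 90 AND 240 = 80

80


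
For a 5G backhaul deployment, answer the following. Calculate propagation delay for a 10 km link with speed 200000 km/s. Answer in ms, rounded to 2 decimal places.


Given: distance = 10 km, speed = 200000 km/s
Delay = distance / speed = 10 / 200000 seconds
Delay in ms = 10 * 1000 / 200000
Delay = 0.0500 ms
Rounded to 2 dp = 0.05 ms

0.05


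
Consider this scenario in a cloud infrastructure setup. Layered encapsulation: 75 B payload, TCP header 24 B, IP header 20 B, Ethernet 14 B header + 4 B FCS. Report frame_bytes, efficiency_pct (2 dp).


TCP segment = 75 + 24 = 99 B
IP packet = 99 + 20 = 119 B
Ethernet frame = 119 + 14 + 4 = 137 B
Efficiency = app / frame = 75 / 137 = 0.547445 = 54.7445% -> 54.74% (2 dp)

137, 54.74


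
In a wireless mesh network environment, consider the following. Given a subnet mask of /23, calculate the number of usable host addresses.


Given: subnet mask /23
Host bits = 32 - 23 = 9
Total addresses = 2^9 = 512
Usable hosts = 512 - 2 (network + broadcast) = 510

510


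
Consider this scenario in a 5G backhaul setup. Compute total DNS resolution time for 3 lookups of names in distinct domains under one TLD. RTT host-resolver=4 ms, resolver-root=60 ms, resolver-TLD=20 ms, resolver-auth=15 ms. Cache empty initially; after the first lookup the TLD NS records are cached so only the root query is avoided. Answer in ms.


Lookup 1 (cold cache): local + root + TLD + auth = 4 + 60 + 20 + 15 = 99 ms
Lookups 2..3 (TLD NS cached -> skip root; new domain -> still ask TLD and auth): local + TLD + auth = 4 + 20 + 15 = 39 ms each
Remaining 2 lookups: 2 * 39 = 78 ms
Total = 99 + 78 = 177 ms

177


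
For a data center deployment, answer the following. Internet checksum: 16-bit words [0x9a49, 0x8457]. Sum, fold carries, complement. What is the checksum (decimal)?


Given words: [0x9a49, 0x8457]
Step 1: Sum all words
Raw sum = 39497 + 33879 = 73376
Step 2: Fold carry: (7840 + 1) = 7841
One's complement = ~7841 & 0xFFFF = 57694

57694


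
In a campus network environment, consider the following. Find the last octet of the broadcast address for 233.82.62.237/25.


Given: IP = 233.82.62.237, prefix = /25
Host bits = 32 - 25 = 7
Network last octet = 237 AND mask = 128
Host part size = 2^7 - 1 = 127
Broadcast last octet = 128 OR 127 = 255

255


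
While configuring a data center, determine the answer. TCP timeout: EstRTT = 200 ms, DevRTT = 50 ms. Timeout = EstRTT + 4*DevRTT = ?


Given: EstRTT = 200 ms, DevRTT = 50 ms
Timeout = EstRTT + 4 * DevRTT
4 * DevRTT = 4 * 50 = 200
Timeout = 200 + 200 = 400 ms

400


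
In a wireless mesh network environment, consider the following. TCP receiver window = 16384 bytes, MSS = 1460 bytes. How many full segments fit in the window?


Given: RWND = 16384 bytes, MSS = 1460 bytes
Full segments = floor(RWND / MSS)
Full segments = floor(16384 / 1460)
Full segments = floor(11.2219) = 11

11


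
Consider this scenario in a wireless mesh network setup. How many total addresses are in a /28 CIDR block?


Given: CIDR prefix /28
Host bits = 32 - 28 = 4
Total addresses = 2^4 = 16

16


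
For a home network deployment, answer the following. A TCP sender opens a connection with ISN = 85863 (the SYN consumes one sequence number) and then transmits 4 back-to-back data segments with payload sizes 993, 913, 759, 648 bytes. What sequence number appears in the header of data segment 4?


The SYN occupies sequence number ISN = 85863, so the first data byte is ISN + 1 = 85864.
SEQ of data segment i = (ISN + 1) + sum of payload sizes of segments 1..i-1.
Segment 1: SEQ = 85864, payload = 993 bytes
Segment 2: SEQ = 86857, payload = 913 bytes
Segment 3: SEQ = 87770, payload = 759 bytes
Segment 4: SEQ = 88529, payload = 648 bytes
SEQ of segment 4 = 85864 + 993 + 913 + 759 = 88529

88529


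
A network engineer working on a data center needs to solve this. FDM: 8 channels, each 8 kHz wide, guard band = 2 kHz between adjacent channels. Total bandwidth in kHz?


Given: 8 channels, 8 kHz each, guard = 2 kHz
Channel bandwidth = 8 * 8 = 64 kHz
Guard bands = 7 gaps * 2 kHz = 14 kHz
Total = 64 + 14 = 78 kHz

78


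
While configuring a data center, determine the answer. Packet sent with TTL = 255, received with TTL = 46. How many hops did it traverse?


Given: initial TTL = 255, received TTL = 46
Hops = initial TTL - received TTL
Hops = 255 - 46 = 209

209


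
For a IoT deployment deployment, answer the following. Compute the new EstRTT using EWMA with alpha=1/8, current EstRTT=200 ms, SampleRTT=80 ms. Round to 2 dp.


Given: EstRTT = 200 ms, SampleRTT = 80 ms, alpha = 1/8
New EstRTT = (1 - alpha) * EstRTT + alpha * SampleRTT
(7/8) * 200 = 175
(1/8) * 80 = 10
New EstRTT = 175 + 10 = 185 ms -> 185.00 ms (2 dp)

185.00


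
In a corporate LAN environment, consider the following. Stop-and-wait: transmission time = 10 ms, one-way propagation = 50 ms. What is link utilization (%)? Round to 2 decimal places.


Given: Ttrans = 10 ms, Tprop = 50 ms
RTT = 2 * Tprop = 2 * 50 = 100 ms
U = Ttrans / (Ttrans + RTT)
U = 10 / (10 + 100)
U = 10 / 110 = 0.090909
U% = 9.09%

9.09


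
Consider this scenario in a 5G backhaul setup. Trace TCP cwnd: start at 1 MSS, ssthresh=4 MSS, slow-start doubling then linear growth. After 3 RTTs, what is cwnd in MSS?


RTT 0: cwnd = 1 MSS (initial)
RTT 1: cwnd = 2 MSS (slow start, doubled)
RTT 2: cwnd = 4 MSS (slow start, doubled)
RTT 3: cwnd = 5 MSS (congestion avoidance, +1)

5


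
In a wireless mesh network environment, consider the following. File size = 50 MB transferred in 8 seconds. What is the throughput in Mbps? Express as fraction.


Given: file = 50 MB, time = 8 s
File in Mb = 50 * 8 = 400 Mb
Throughput = 400 / 8 Mbps
Throughput = 50 Mbps

50


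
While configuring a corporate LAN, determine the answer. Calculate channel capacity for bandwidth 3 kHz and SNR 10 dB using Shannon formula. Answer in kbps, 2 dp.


Given: B = 3 kHz, SNR = 10 dB
SNR linear = 10^(10/10) = 10
1 + SNR = 11
log2(11) = 3.4594316186
C = 3 * 1000 * 3.4594316186 = 10378.2949 bps
C = 10.378295 kbps -> 10.38 kbps (2 dp)

10.38


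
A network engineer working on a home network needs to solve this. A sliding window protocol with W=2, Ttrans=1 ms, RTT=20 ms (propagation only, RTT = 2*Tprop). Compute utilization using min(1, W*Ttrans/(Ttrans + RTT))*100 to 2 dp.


Given: W = 2, Ttrans = 1 ms, RTT = 20 ms (= 2 * Tprop, Tprop = 10 ms)
Cycle time = Ttrans + RTT = 1 + 20 = 21 ms (first packet sent until its ACK returns)
W * Ttrans = 2 * 1 = 2 ms of sending per cycle
W * Ttrans / (Ttrans + RTT) = 2 / 21 = 0.095238
U = min(1, 0.095238) = 0.095238
U% = 9.52%

9.52


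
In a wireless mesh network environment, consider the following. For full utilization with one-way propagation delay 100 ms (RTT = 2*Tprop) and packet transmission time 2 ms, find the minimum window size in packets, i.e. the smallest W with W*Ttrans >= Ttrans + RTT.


Given: Ttrans = 2 ms, RTT = 200 ms (= 2 * Tprop, Tprop = 100 ms)
Time until first ACK returns = Ttrans + RTT = 2 + 200 = 202 ms
Need W * Ttrans >= Ttrans + RTT  ->  W >= (Ttrans + RTT) / Ttrans
(Ttrans + RTT) / Ttrans = 202 / 2 = 101
W_min = ceil(101) = 101

101


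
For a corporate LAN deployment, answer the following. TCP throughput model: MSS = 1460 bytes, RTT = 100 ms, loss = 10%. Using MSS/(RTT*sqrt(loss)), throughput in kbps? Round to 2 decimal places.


Given: MSS = 1460 bytes, RTT = 100 ms, loss = 10%
RTT in seconds = 100 / 1000 = 0.1
Loss rate = 10% = 0.1
sqrt(loss) = sqrt(0.1) = 0.316227766017
Throughput (bytes/s) = 1460 / (0.1 * 0.316227766017) = 46169.2538
Throughput (kbps) = 46169.2538 * 8 / 1000 = 369.354031 -> 369.35 kbps (2 dp)

369.35


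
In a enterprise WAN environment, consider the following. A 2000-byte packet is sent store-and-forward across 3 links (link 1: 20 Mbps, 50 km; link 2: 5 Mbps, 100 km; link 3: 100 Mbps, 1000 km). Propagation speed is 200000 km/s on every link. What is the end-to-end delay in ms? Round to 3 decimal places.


Packet = 2000 bytes = 16000 bits. Store-and-forward: sum (t_trans + t_prop) per link.
Link 1: t_trans = 16000/(20*10^6) s = 0.8000 ms; t_prop = 50/200000 s = 0.2500 ms; subtotal = 1.0500 ms
Link 2: t_trans = 16000/(5*10^6) s = 3.2000 ms; t_prop = 100/200000 s = 0.5000 ms; subtotal = 3.7000 ms
Link 3: t_trans = 16000/(100*10^6) s = 0.1600 ms; t_prop = 1000/200000 s = 5.0000 ms; subtotal = 5.1600 ms
End-to-end = 1.0500 + 3.7000 + 5.1600 = 9.9100 ms -> 9.910 ms (3 dp)

9.910


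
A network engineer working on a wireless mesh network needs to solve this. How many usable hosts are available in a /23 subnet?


Given: subnet mask /23
Host bits = 32 - 23 = 9
Total addresses = 2^9 = 512
Usable hosts = 512 - 2 (network + broadcast) = 510

510


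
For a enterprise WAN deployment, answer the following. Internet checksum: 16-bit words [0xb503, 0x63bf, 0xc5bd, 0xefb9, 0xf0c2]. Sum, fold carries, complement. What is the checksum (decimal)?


Given words: [0xb503, 0x63bf, 0xc5bd, 0xefb9, 0xf0c2]
Step 1: Sum all words
Raw sum = 46339 + 25535 + 50621 + 61369 + 61634 = 245498
Step 2: Fold carry: (48890 + 3) = 48893
One's complement = ~48893 & 0xFFFF = 16642

16642


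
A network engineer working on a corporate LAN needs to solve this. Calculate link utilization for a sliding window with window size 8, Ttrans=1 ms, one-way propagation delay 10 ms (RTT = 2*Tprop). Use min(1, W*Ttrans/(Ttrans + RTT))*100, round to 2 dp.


Given: W = 8, Ttrans = 1 ms, RTT = 20 ms (= 2 * Tprop, Tprop = 10 ms)
Cycle time = Ttrans + RTT = 1 + 20 = 21 ms (first packet sent until its ACK returns)
W * Ttrans = 8 * 1 = 8 ms of sending per cycle
W * Ttrans / (Ttrans + RTT) = 8 / 21 = 0.380952
U = min(1, 0.380952) = 0.380952
U% = 38.10%

38.10


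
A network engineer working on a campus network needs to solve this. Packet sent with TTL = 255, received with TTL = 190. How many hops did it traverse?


Given: initial TTL = 255, received TTL = 190
Hops = initial TTL - received TTL
Hops = 255 - 190 = 65

65


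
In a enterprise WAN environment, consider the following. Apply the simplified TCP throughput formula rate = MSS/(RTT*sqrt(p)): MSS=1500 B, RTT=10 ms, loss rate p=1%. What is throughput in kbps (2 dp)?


Given: MSS = 1500 bytes, RTT = 10 ms, loss = 1%
RTT in seconds = 10 / 1000 = 0.01
Loss rate = 1% = 0.01
sqrt(loss) = sqrt(0.01) = 0.1
Throughput (bytes/s) = 1500 / (0.01 * 0.1) = 1500000.0000
Throughput (kbps) = 1500000.0000 * 8 / 1000 = 12000.000000 -> 12000.00 kbps (2 dp)

12000.00


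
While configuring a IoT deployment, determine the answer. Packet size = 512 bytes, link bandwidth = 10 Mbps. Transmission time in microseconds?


Given: packet = 512 bytes, bandwidth = 10 Mbps
Packet in bits = 512 * 8 = 4096 bits
Bandwidth = 10 * 10^6 = 10000000 bps
Time = 4096 / 10000000 seconds
Time in us = 4096 * 10^6 / 10000000 = 409.6

409.6


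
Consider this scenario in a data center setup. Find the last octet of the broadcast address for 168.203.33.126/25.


Given: IP = 168.203.33.126, prefix = /25
Host bits = 32 - 25 = 7
Network last octet = 126 AND mask = 0
Host part size = 2^7 - 1 = 127
Broadcast last octet = 0 OR 127 = 127

127


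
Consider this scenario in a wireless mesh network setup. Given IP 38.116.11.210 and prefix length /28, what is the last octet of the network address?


Given: IP = 38.116.11.210, prefix = /28
Subnet mask = 255.255.255.240
Last octet of IP: 210
Last octet of mask: 240
Network last octet = 210 AND 240 = 208

208


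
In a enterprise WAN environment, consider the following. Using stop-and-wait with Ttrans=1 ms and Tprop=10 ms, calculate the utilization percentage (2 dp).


Given: Ttrans = 1 ms, Tprop = 10 ms
RTT = 2 * Tprop = 2 * 10 = 20 ms
U = Ttrans / (Ttrans + RTT)
U = 1 / (1 + 20)
U = 1 / 21 = 0.047619
U% = 4.76%

4.76


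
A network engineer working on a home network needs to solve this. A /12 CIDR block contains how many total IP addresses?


Given: CIDR prefix /12
Host bits = 32 - 12 = 20
Total addresses = 2^20 = 1048576

1048576


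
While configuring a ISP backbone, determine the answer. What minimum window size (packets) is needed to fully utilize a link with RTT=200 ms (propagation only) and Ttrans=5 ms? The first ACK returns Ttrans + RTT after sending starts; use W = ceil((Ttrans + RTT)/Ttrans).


Given: Ttrans = 5 ms, RTT = 200 ms (= 2 * Tprop, Tprop = 100 ms)
Time until first ACK returns = Ttrans + RTT = 5 + 200 = 205 ms
Need W * Ttrans >= Ttrans + RTT  ->  W >= (Ttrans + RTT) / Ttrans
(Ttrans + RTT) / Ttrans = 205 / 5 = 41
W_min = ceil(41) = 41

41


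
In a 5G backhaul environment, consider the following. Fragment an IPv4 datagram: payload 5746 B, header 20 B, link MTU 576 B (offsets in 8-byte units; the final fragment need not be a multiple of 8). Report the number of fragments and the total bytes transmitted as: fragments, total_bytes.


Max data per non-final fragment = floor((MTU - header)/8)*8 = floor((576 - 20)/8)*8 = floor(556/8)*8 = 552 B
Final fragment needs no 8-byte alignment: it can carry up to MTU - header = 556 B
Non-final fragments needed = ceil((payload - 556) / 552) = ceil(5190/552) = ceil(9.4022) = 10
Number of fragments = 10 + 1 = 11
Fragment sizes (data): 10 * 552 B + 226 B (last, 226 <= 556 OK)
Total bytes sent = payload + n_frags * header = 5746 + 11*20 = 5746 + 220 = 5966 B

11, 5966


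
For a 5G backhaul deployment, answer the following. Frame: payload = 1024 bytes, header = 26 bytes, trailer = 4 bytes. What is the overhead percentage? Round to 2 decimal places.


Given: payload = 1024 B, header = 26 B, trailer = 4 B
Overhead bytes = header + trailer = 26 + 4 = 30
Total frame = payload + overhead = 1024 + 30 = 1054
Overhead % = 30 / 1054 * 100 = 2.8463% -> 2.85% (2 dp)

2.85


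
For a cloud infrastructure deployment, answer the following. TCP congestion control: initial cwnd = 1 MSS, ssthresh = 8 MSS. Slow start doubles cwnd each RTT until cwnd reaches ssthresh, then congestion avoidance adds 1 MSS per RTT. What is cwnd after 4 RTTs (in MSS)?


RTT 0: cwnd = 1 MSS (initial)
RTT 1: cwnd = 2 MSS (slow start, doubled)
RTT 2: cwnd = 4 MSS (slow start, doubled)
RTT 3: cwnd = 8 MSS (slow start, doubled)
RTT 4: cwnd = 9 MSS (congestion avoidance, +1)

9


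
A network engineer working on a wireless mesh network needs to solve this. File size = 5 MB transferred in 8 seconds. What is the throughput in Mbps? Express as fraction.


Given: file = 5 MB, time = 8 s
File in Mb = 5 * 8 = 40 Mb
Throughput = 40 / 8 Mbps
Throughput = 5 Mbps

5


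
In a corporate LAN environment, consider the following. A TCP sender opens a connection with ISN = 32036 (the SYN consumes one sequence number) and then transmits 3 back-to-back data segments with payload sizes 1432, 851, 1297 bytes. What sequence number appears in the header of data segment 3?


The SYN occupies sequence number ISN = 32036, so the first data byte is ISN + 1 = 32037.
SEQ of data segment i = (ISN + 1) + sum of payload sizes of segments 1..i-1.
Segment 1: SEQ = 32037, payload = 1432 bytes
Segment 2: SEQ = 33469, payload = 851 bytes
Segment 3: SEQ = 34320, payload = 1297 bytes
SEQ of segment 3 = 32037 + 1432 + 851 = 34320

34320


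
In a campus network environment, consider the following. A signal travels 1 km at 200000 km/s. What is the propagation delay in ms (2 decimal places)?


Given: distance = 1 km, speed = 200000 km/s
Delay = distance / speed = 1 / 200000 seconds
Delay in ms = 1 * 1000 / 200000
Delay = 0.0050 ms
Rounded to 2 dp = 0.01 ms

0.01


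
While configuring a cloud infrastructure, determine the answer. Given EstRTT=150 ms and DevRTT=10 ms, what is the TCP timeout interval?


Given: EstRTT = 150 ms, DevRTT = 10 ms
Timeout = EstRTT + 4 * DevRTT
4 * DevRTT = 4 * 10 = 40
Timeout = 150 + 40 = 190 ms

190


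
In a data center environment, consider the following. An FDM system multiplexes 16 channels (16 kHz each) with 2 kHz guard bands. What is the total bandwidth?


Given: 16 channels, 16 kHz each, guard = 2 kHz
Channel bandwidth = 16 * 16 = 256 kHz
Guard bands = 15 gaps * 2 kHz = 30 kHz
Total = 256 + 30 = 286 kHz

286


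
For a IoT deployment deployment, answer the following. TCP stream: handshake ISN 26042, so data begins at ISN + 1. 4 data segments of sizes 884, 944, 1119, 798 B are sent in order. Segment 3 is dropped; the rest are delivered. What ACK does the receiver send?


SYN uses sequence number 26042; first data byte = ISN + 1 = 26043.
Segment 1: SEQ = 26043, len = 884 B, covers [26043, 26926]
Segment 2: SEQ = 26927, len = 944 B, covers [26927, 27870]
Segment 3: SEQ = 27871, len = 1119 B, covers [27871, 28989] [LOST]
Segment 4: SEQ = 28990, len = 798 B, covers [28990, 29787]
In-order data received: bytes [26043, 27870] (segments 1..2).
Segment 3 missing -> gap begins at byte 27871; later segments buffered out of order.
Cumulative ACK = next expected in-order byte = 26043 + 884 + 944 = 27871

27871


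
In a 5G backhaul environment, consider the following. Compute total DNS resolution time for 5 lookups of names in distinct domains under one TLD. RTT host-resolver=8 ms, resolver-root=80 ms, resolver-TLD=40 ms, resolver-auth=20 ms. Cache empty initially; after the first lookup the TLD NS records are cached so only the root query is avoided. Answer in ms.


Lookup 1 (cold cache): local + root + TLD + auth = 8 + 80 + 40 + 20 = 148 ms
Lookups 2..5 (TLD NS cached -> skip root; new domain -> still ask TLD and auth): local + TLD + auth = 8 + 40 + 20 = 68 ms each
Remaining 4 lookups: 4 * 68 = 272 ms
Total = 148 + 272 = 420 ms

420


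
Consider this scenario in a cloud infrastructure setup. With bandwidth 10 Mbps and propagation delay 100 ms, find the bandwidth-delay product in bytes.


Given: bandwidth = 10 Mbps, delay = 100 ms
BDP in bits = 10 * 10^6 * 100 / 1000
BDP in bits = 1000000
BDP in bytes = 1000000 / 8 = 125000

125000


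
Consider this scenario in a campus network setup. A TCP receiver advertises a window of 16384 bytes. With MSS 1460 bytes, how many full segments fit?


Given: RWND = 16384 bytes, MSS = 1460 bytes
Full segments = floor(RWND / MSS)
Full segments = floor(16384 / 1460)
Full segments = floor(11.2219) = 11

11


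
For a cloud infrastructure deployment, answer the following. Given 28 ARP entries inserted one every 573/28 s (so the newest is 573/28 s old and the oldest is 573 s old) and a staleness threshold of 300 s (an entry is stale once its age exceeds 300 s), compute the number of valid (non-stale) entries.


Ages are k * 573/28 s for k = 1..28 (spacing = 20.4643 s).
Entry k is valid iff k * 573/28 <= 300 iff k <= 28 * 300 / 573 = 14.6597
n_valid = floor(14.6597) = 14
(n_stale = 28 - 14 = 14)

14


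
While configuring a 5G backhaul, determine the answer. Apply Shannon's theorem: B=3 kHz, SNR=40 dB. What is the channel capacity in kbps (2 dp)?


Given: B = 3 kHz, SNR = 40 dB
SNR linear = 10^(40/10) = 10000
1 + SNR = 10001
log2(10001) = 13.2878566418
C = 3 * 1000 * 13.2878566418 = 39863.5699 bps
C = 39.863570 kbps -> 39.86 kbps (2 dp)

39.86


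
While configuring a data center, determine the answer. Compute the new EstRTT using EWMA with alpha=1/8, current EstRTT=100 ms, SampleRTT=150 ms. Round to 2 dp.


Given: EstRTT = 100 ms, SampleRTT = 150 ms, alpha = 1/8
New EstRTT = (1 - alpha) * EstRTT + alpha * SampleRTT
(7/8) * 100 = 87.5
(1/8) * 150 = 18.75
New EstRTT = 87.5 + 18.75 = 106.25 ms -> 106.25 ms (2 dp)

106.25


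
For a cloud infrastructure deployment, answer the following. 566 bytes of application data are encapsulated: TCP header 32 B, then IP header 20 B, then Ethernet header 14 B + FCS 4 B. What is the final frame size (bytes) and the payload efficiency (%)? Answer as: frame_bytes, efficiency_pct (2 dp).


TCP segment = 566 + 32 = 598 B
IP packet = 598 + 20 = 618 B
Ethernet frame = 618 + 14 + 4 = 636 B
Efficiency = app / frame = 566 / 636 = 0.889937 = 88.9937% -> 88.99% (2 dp)

636, 88.99


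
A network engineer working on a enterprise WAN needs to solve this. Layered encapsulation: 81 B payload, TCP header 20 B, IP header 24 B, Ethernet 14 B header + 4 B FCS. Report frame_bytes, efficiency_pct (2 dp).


TCP segment = 81 + 20 = 101 B
IP packet = 101 + 24 = 125 B
Ethernet frame = 125 + 14 + 4 = 143 B
Efficiency = app / frame = 81 / 143 = 0.566434 = 56.6434% -> 56.64% (2 dp)

143, 56.64


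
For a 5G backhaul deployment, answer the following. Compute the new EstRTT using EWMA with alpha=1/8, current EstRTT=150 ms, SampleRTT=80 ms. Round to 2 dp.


Given: EstRTT = 150 ms, SampleRTT = 80 ms, alpha = 1/8
New EstRTT = (1 - alpha) * EstRTT + alpha * SampleRTT
(7/8) * 150 = 131.25
(1/8) * 80 = 10
New EstRTT = 131.25 + 10 = 141.25 ms -> 141.25 ms (2 dp)

141.25


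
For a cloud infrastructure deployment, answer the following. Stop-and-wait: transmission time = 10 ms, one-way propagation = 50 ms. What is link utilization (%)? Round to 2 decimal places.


Given: Ttrans = 10 ms, Tprop = 50 ms
RTT = 2 * Tprop = 2 * 50 = 100 ms
U = Ttrans / (Ttrans + RTT)
U = 10 / (10 + 100)
U = 10 / 110 = 0.090909
U% = 9.09%

9.09


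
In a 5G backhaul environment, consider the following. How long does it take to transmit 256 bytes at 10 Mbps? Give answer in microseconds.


Given: packet = 256 bytes, bandwidth = 10 Mbps
Packet in bits = 256 * 8 = 2048 bits
Bandwidth = 10 * 10^6 = 10000000 bps
Time = 2048 / 10000000 seconds
Time in us = 2048 * 10^6 / 10000000 = 204.8

204.8


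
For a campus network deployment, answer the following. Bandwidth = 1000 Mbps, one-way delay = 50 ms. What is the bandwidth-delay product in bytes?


Given: bandwidth = 1000 Mbps, delay = 50 ms
BDP in bits = 1000 * 10^6 * 50 / 1000
BDP in bits = 50000000
BDP in bytes = 50000000 / 8 = 6250000

6250000


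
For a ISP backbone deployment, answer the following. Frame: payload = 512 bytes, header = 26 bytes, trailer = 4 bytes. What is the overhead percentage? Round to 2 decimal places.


Given: payload = 512 B, header = 26 B, trailer = 4 B
Overhead bytes = header + trailer = 26 + 4 = 30
Total frame = payload + overhead = 512 + 30 = 542
Overhead % = 30 / 542 * 100 = 5.5351% -> 5.54% (2 dp)

5.54


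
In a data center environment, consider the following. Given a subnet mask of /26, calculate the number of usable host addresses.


Given: subnet mask /26
Host bits = 32 - 26 = 6
Total addresses = 2^6 = 64
Usable hosts = 64 - 2 (network + broadcast) = 62

62


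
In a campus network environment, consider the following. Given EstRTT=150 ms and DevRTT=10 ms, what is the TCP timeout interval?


Given: EstRTT = 150 ms, DevRTT = 10 ms
Timeout = EstRTT + 4 * DevRTT
4 * DevRTT = 4 * 10 = 40
Timeout = 150 + 40 = 190 ms

190


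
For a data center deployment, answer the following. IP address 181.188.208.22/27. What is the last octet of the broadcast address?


Given: IP = 181.188.208.22, prefix = /27
Host bits = 32 - 27 = 5
Network last octet = 22 AND mask = 0
Host part size = 2^5 - 1 = 31
Broadcast last octet = 0 OR 31 = 31

31


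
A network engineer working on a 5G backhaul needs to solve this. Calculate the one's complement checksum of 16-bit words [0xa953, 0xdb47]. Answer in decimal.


Given words: [0xa953, 0xdb47]
Step 1: Sum all words
Raw sum = 43347 + 56135 = 99482
Step 2: Fold carry: (33946 + 1) = 33947
One's complement = ~33947 & 0xFFFF = 31588

31588


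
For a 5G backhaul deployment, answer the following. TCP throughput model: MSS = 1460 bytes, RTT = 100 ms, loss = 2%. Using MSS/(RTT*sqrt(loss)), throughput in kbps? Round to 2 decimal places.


Given: MSS = 1460 bytes, RTT = 100 ms, loss = 2%
RTT in seconds = 100 / 1000 = 0.1
Loss rate = 2% = 0.02
sqrt(loss) = sqrt(0.02) = 0.141421356237
Throughput (bytes/s) = 1460 / (0.1 * 0.141421356237) = 103237.5901
Throughput (kbps) = 103237.5901 * 8 / 1000 = 825.900720 -> 825.90 kbps (2 dp)

825.90


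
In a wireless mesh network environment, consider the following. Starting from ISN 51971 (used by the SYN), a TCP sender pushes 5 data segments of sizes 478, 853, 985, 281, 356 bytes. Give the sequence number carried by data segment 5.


The SYN occupies sequence number ISN = 51971, so the first data byte is ISN + 1 = 51972.
SEQ of data segment i = (ISN + 1) + sum of payload sizes of segments 1..i-1.
Segment 1: SEQ = 51972, payload = 478 bytes
Segment 2: SEQ = 52450, payload = 853 bytes
Segment 3: SEQ = 53303, payload = 985 bytes
Segment 4: SEQ = 54288, payload = 281 bytes
Segment 5: SEQ = 54569, payload = 356 bytes
SEQ of segment 5 = 51972 + 478 + 853 + 985 + 281 = 54569

54569


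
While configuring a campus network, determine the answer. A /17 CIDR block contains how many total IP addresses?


Given: CIDR prefix /17
Host bits = 32 - 17 = 15
Total addresses = 2^15 = 32768

32768


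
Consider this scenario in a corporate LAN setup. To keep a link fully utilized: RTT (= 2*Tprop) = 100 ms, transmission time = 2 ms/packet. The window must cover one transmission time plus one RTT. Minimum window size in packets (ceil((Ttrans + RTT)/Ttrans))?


Given: Ttrans = 2 ms, RTT = 100 ms (= 2 * Tprop, Tprop = 50 ms)
Time until first ACK returns = Ttrans + RTT = 2 + 100 = 102 ms
Need W * Ttrans >= Ttrans + RTT  ->  W >= (Ttrans + RTT) / Ttrans
(Ttrans + RTT) / Ttrans = 102 / 2 = 51
W_min = ceil(51) = 51

51


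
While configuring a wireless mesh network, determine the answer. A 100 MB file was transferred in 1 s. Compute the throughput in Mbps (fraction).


Given: file = 100 MB, time = 1 s
File in Mb = 100 * 8 = 800 Mb
Throughput = 800 / 1 Mbps
Throughput = 800 Mbps

800


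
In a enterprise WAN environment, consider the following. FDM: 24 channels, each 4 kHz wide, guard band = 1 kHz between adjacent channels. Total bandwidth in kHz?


Given: 24 channels, 4 kHz each, guard = 1 kHz
Channel bandwidth = 24 * 4 = 96 kHz
Guard bands = 23 gaps * 1 kHz = 23 kHz
Total = 96 + 23 = 119 kHz

119


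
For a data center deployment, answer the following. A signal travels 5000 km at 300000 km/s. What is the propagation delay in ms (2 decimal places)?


Given: distance = 5000 km, speed = 300000 km/s
Delay = distance / speed = 5000 / 300000 seconds
Delay in ms = 5000 * 1000 / 300000
Delay = 16.6667 ms
Rounded to 2 dp = 16.67 ms

16.67


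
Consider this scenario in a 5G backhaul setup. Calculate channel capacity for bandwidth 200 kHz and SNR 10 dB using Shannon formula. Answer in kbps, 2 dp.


Given: B = 200 kHz, SNR = 10 dB
SNR linear = 10^(10/10) = 10
1 + SNR = 11
log2(11) = 3.4594316186
C = 200 * 1000 * 3.4594316186 = 691886.3237 bps
C = 691.886324 kbps -> 691.89 kbps (2 dp)

691.89


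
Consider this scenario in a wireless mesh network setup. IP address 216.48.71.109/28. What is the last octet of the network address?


Given: IP = 216.48.71.109, prefix = /28
Subnet mask = 255.255.255.240
Last octet of IP: 109
Last octet of mask: 240
Network last octet = 109 AND 240 = 96

96


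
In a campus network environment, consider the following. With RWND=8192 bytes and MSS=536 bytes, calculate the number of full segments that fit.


Given: RWND = 8192 bytes, MSS = 536 bytes
Full segments = floor(RWND / MSS)
Full segments = floor(8192 / 536)
Full segments = floor(15.2836) = 15

15


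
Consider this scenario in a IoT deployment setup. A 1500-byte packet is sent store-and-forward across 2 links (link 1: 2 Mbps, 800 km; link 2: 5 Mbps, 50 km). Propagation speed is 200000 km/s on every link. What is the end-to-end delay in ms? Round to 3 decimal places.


Packet = 1500 bytes = 12000 bits. Store-and-forward: sum (t_trans + t_prop) per link.
Link 1: t_trans = 12000/(2*10^6) s = 6.0000 ms; t_prop = 800/200000 s = 4.0000 ms; subtotal = 10.0000 ms
Link 2: t_trans = 12000/(5*10^6) s = 2.4000 ms; t_prop = 50/200000 s = 0.2500 ms; subtotal = 2.6500 ms
End-to-end = 10.0000 + 2.6500 = 12.6500 ms -> 12.650 ms (3 dp)

12.650


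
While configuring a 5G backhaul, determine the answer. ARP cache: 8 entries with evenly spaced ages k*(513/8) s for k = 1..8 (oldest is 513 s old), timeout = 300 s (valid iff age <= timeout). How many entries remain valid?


Ages are k * 513/8 s for k = 1..8 (spacing = 64.1250 s).
Entry k is valid iff k * 513/8 <= 300 iff k <= 8 * 300 / 513 = 4.6784
n_valid = floor(4.6784) = 4
(n_stale = 8 - 4 = 4)

4


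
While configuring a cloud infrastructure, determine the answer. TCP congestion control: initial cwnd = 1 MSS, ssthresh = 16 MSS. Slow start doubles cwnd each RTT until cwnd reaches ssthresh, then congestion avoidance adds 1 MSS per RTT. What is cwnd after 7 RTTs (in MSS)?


RTT 0: cwnd = 1 MSS (initial)
RTT 1: cwnd = 2 MSS (slow start, doubled)
RTT 2: cwnd = 4 MSS (slow start, doubled)
RTT 3: cwnd = 8 MSS (slow start, doubled)
RTT 4: cwnd = 16 MSS (slow start, doubled)
RTT 5: cwnd = 17 MSS (congestion avoidance, +1)
RTT 6: cwnd = 18 MSS (congestion avoidance, +1)
RTT 7: cwnd = 19 MSS (congestion avoidance, +1)

19


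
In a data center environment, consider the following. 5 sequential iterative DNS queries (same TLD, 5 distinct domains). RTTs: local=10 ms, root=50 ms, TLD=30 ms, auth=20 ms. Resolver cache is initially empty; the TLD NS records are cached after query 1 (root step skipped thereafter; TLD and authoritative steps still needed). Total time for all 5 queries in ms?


Lookup 1 (cold cache): local + root + TLD + auth = 10 + 50 + 30 + 20 = 110 ms
Lookups 2..5 (TLD NS cached -> skip root; new domain -> still ask TLD and auth): local + TLD + auth = 10 + 30 + 20 = 60 ms each
Remaining 4 lookups: 4 * 60 = 240 ms
Total = 110 + 240 = 350 ms

350


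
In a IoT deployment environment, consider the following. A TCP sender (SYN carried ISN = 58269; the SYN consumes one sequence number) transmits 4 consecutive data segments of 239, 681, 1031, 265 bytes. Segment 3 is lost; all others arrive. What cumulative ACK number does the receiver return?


SYN uses sequence number 58269; first data byte = ISN + 1 = 58270.
Segment 1: SEQ = 58270, len = 239 B, covers [58270, 58508]
Segment 2: SEQ = 58509, len = 681 B, covers [58509, 59189]
Segment 3: SEQ = 59190, len = 1031 B, covers [59190, 60220] [LOST]
Segment 4: SEQ = 60221, len = 265 B, covers [60221, 60485]
In-order data received: bytes [58270, 59189] (segments 1..2).
Segment 3 missing -> gap begins at byte 59190; later segments buffered out of order.
Cumulative ACK = next expected in-order byte = 58270 + 239 + 681 = 59190

59190


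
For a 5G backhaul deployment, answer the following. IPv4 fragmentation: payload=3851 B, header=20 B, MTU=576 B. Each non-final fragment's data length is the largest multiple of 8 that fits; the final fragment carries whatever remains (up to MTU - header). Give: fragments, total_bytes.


Max data per non-final fragment = floor((MTU - header)/8)*8 = floor((576 - 20)/8)*8 = floor(556/8)*8 = 552 B
Final fragment needs no 8-byte alignment: it can carry up to MTU - header = 556 B
Non-final fragments needed = ceil((payload - 556) / 552) = ceil(3295/552) = ceil(5.9692) = 6
Number of fragments = 6 + 1 = 7
Fragment sizes (data): 6 * 552 B + 539 B (last, 539 <= 556 OK)
Total bytes sent = payload + n_frags * header = 3851 + 7*20 = 3851 + 140 = 3991 B

7, 3991


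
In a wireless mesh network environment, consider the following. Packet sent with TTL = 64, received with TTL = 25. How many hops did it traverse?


Given: initial TTL = 64, received TTL = 25
Hops = initial TTL - received TTL
Hops = 64 - 25 = 39

39


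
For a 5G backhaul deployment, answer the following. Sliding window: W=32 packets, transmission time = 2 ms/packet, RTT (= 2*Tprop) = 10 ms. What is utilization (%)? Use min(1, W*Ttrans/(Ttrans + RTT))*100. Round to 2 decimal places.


Given: W = 32, Ttrans = 2 ms, RTT = 10 ms (= 2 * Tprop, Tprop = 5 ms)
Cycle time = Ttrans + RTT = 2 + 10 = 12 ms (first packet sent until its ACK returns)
W * Ttrans = 32 * 2 = 64 ms of sending per cycle
W * Ttrans / (Ttrans + RTT) = 64 / 12 = 5.333333
U = min(1, 5.333333) = 1.000000
U% = 100.00%

100.00


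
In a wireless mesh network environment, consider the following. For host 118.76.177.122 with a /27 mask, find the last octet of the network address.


Given: IP = 118.76.177.122, prefix = /27
Subnet mask = 255.255.255.224
Last octet of IP: 122
Last octet of mask: 224
Network last octet = 122 AND 224 = 96

96


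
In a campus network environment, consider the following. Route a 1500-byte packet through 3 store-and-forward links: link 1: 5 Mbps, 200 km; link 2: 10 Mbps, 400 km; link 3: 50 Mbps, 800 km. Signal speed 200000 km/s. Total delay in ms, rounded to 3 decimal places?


Packet = 1500 bytes = 12000 bits. Store-and-forward: sum (t_trans + t_prop) per link.
Link 1: t_trans = 12000/(5*10^6) s = 2.4000 ms; t_prop = 200/200000 s = 1.0000 ms; subtotal = 3.4000 ms
Link 2: t_trans = 12000/(10*10^6) s = 1.2000 ms; t_prop = 400/200000 s = 2.0000 ms; subtotal = 3.2000 ms
Link 3: t_trans = 12000/(50*10^6) s = 0.2400 ms; t_prop = 800/200000 s = 4.0000 ms; subtotal = 4.2400 ms
End-to-end = 3.4000 + 3.2000 + 4.2400 = 10.8400 ms -> 10.840 ms (3 dp)

10.840


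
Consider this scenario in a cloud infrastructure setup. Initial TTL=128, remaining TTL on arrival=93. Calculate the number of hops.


Given: initial TTL = 128, received TTL = 93
Hops = initial TTL - received TTL
Hops = 128 - 93 = 35

35


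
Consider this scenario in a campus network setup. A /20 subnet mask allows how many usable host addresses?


Given: subnet mask /20
Host bits = 32 - 20 = 12
Total addresses = 2^12 = 4096
Usable hosts = 4096 - 2 (network + broadcast) = 4094

4094


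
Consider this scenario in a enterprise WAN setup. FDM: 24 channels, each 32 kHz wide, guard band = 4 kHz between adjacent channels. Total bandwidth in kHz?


Given: 24 channels, 32 kHz each, guard = 4 kHz
Channel bandwidth = 24 * 32 = 768 kHz
Guard bands = 23 gaps * 4 kHz = 92 kHz
Total = 768 + 92 = 860 kHz

860


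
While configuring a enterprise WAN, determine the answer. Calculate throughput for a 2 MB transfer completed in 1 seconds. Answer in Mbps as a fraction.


Given: file = 2 MB, time = 1 s
File in Mb = 2 * 8 = 16 Mb
Throughput = 16 / 1 Mbps
Throughput = 16 Mbps

16


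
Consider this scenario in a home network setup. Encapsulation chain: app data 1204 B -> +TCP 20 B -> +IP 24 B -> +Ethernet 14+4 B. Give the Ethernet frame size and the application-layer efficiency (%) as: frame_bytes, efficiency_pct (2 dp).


TCP segment = 1204 + 20 = 1224 B
IP packet = 1224 + 24 = 1248 B
Ethernet frame = 1248 + 14 + 4 = 1266 B
Efficiency = app / frame = 1204 / 1266 = 0.951027 = 95.1027% -> 95.10% (2 dp)

1266, 95.10


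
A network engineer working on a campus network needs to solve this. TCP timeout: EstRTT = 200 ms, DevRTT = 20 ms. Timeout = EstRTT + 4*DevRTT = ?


Given: EstRTT = 200 ms, DevRTT = 20 ms
Timeout = EstRTT + 4 * DevRTT
4 * DevRTT = 4 * 20 = 80
Timeout = 200 + 80 = 280 ms

280


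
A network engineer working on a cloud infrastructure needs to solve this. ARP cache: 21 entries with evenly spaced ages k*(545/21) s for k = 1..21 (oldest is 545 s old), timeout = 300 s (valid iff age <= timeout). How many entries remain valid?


Ages are k * 545/21 s for k = 1..21 (spacing = 25.9524 s).
Entry k is valid iff k * 545/21 <= 300 iff k <= 21 * 300 / 545 = 11.5596
n_valid = floor(11.5596) = 11
(n_stale = 21 - 11 = 10)

11


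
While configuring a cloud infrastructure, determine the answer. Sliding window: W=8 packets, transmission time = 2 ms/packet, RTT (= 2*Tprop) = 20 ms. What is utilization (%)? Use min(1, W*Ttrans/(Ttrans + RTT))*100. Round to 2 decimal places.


Given: W = 8, Ttrans = 2 ms, RTT = 20 ms (= 2 * Tprop, Tprop = 10 ms)
Cycle time = Ttrans + RTT = 2 + 20 = 22 ms (first packet sent until its ACK returns)
W * Ttrans = 8 * 2 = 16 ms of sending per cycle
W * Ttrans / (Ttrans + RTT) = 16 / 22 = 0.727273
U = min(1, 0.727273) = 0.727273
U% = 72.73%

72.73


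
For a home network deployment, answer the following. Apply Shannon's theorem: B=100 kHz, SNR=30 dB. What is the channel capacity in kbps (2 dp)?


Given: B = 100 kHz, SNR = 30 dB
SNR linear = 10^(30/10) = 1000
1 + SNR = 1001
log2(1001) = 9.9672262588
C = 100 * 1000 * 9.9672262588 = 996722.6259 bps
C = 996.722626 kbps -> 996.72 kbps (2 dp)

996.72


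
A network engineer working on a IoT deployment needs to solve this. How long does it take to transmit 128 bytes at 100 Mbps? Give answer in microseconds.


Given: packet = 128 bytes, bandwidth = 100 Mbps
Packet in bits = 128 * 8 = 1024 bits
Bandwidth = 100 * 10^6 = 100000000 bps
Time = 1024 / 100000000 seconds
Time in us = 1024 * 10^6 / 100000000 = 10.24

10.24


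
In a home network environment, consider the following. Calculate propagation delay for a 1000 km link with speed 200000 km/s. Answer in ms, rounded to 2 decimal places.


Given: distance = 1000 km, speed = 200000 km/s
Delay = distance / speed = 1000 / 200000 seconds
Delay in ms = 1000 * 1000 / 200000
Delay = 5.0000 ms
Rounded to 2 dp = 5.00 ms

5.00


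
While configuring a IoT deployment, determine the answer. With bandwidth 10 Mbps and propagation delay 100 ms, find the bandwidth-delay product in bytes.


Given: bandwidth = 10 Mbps, delay = 100 ms
BDP in bits = 10 * 10^6 * 100 / 1000
BDP in bits = 1000000
BDP in bytes = 1000000 / 8 = 125000

125000


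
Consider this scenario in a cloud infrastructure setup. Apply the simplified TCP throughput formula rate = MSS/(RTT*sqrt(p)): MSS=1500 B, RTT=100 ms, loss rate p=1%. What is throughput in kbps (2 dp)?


Given: MSS = 1500 bytes, RTT = 100 ms, loss = 1%
RTT in seconds = 100 / 1000 = 0.1
Loss rate = 1% = 0.01
sqrt(loss) = sqrt(0.01) = 0.1
Throughput (bytes/s) = 1500 / (0.1 * 0.1) = 150000.0000
Throughput (kbps) = 150000.0000 * 8 / 1000 = 1200.000000 -> 1200.00 kbps (2 dp)

1200.00


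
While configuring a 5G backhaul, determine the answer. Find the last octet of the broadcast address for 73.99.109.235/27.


Given: IP = 73.99.109.235, prefix = /27
Host bits = 32 - 27 = 5
Network last octet = 235 AND mask = 224
Host part size = 2^5 - 1 = 31
Broadcast last octet = 224 OR 31 = 255

255


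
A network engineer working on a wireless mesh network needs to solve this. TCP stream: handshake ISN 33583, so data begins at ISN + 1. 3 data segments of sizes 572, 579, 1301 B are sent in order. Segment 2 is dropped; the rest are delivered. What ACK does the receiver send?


SYN uses sequence number 33583; first data byte = ISN + 1 = 33584.
Segment 1: SEQ = 33584, len = 572 B, covers [33584, 34155]
Segment 2: SEQ = 34156, len = 579 B, covers [34156, 34734] [LOST]
Segment 3: SEQ = 34735, len = 1301 B, covers [34735, 36035]
In-order data received: bytes [33584, 34155] (segments 1..1).
Segment 2 missing -> gap begins at byte 34156; later segments buffered out of order.
Cumulative ACK = next expected in-order byte = 33584 + 572 = 34156

34156
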